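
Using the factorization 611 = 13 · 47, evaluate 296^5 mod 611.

238

Mod 13: 296 ≡ 10; 10^5 ≡ 4 (mod 13).
Mod 47: 296 ≡ 14; 14^5 ≡ 3 (mod 47).
Combine by CRT: x ≡ 4 (mod 13), x ≡ 3 (mod 47) ⇒ x ≡ 238 (mod 611).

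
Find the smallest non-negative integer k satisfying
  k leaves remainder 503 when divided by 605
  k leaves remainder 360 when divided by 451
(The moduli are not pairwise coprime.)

1713

gcd(605, 451) = 11 and 11 | (360 − 503), so the pair is consistent; merging gives k ≡ 1713 (mod 24805), where 24805 = lcm(605, 451).
The solution is unique modulo lcm(605, 451) = 24805.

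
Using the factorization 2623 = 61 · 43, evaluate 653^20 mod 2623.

Mod 61: 653 ≡ 43; 43^20 ≡ 47 (mod 61).
Mod 43: 653 ≡ 8; 8^20 ≡ 16 (mod 43).
Combine by CRT: x ≡ 47 (mod 61), x ≡ 16 (mod 43) ⇒ x ≡ 962 (mod 2623).

962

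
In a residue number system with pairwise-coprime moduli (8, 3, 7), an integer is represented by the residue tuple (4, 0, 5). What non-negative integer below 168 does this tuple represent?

12

The moduli are pairwise coprime; N = 8·3·7 = 168.
N/8 = 21; 21 ≡ 5 (mod 8); 5·5 ≡ 1, so inverse 5.
N/3 = 56; 56 ≡ 2 (mod 3); 2·2 ≡ 1, so inverse 2.
N/7 = 24; 24 ≡ 3 (mod 7); 3·5 ≡ 1, so inverse 5.
x ≡ 4·21·5 + 0·56·2 + 5·24·5 = 1020.
1020 mod 168 = 12.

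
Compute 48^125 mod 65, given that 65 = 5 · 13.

3

Mod 5: 48 ≡ 3; by Fermat, exponent reduces to 125 mod 4 = 1; 3^1 ≡ 3 (mod 5).
Mod 13: 48 ≡ 9; by Fermat, exponent reduces to 125 mod 12 = 5; 9^5 ≡ 3 (mod 13).
Combine by CRT: x ≡ 3 (mod 5), x ≡ 3 (mod 13) ⇒ x ≡ 3 (mod 65).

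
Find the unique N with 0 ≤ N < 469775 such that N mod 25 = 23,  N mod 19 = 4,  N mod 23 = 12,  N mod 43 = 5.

The moduli are pairwise coprime; M = 25·19·23·43 = 469775.
M/25 = 18791; 18791 ≡ 16 (mod 25); 16·11 ≡ 1, so inverse 11.
M/19 = 24725; 24725 ≡ 6 (mod 19); 6·16 ≡ 1, so inverse 16.
M/23 = 20425; 20425 ≡ 1 (mod 23), inverse 1.
M/43 = 10925; 10925 ≡ 3 (mod 43); 3·29 ≡ 1, so inverse 29.
N ≡ 23·18791·11 + 4·24725·16 + 12·20425·1 + 5·10925·29 = 8165748.
8165748 mod 469775 = 179573.

179573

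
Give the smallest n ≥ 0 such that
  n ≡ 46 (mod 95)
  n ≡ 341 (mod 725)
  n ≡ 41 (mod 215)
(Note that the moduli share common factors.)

98941

Combine the congruences pairwise.
gcd(95, 725) = 5 and 5 | (341 − 46), so the pair is consistent; merging gives n ≡ 2516 (mod 13775), where 13775 = lcm(95, 725).
gcd(13775, 215) = 5 and 5 | (41 − 2516), so the pair is consistent; merging gives n ≡ 98941 (mod 592325), where 592325 = lcm(13775, 215).
The solution is unique modulo lcm(95, 725, 215) = 592325.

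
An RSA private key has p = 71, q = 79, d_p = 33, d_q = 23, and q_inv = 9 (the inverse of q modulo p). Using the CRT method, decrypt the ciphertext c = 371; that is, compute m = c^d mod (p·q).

m₁ = c^(d_p) mod p: c ≡ 16 (mod 71), and 16^33 mod 71 = 38.
m₂ = c^(d_q) mod q: c ≡ 55 (mod 79), and 55^23 mod 79 = 23.
h = q_inv·(m₁ − m₂) mod p = 9·(38 − 23) mod 71 = 64.
m = m₂ + h·q = 23 + 64·79 = 5079.

5079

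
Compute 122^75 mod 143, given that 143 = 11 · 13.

Mod 11: 122 ≡ 1; by Fermat, exponent reduces to 75 mod 10 = 5; 1^5 ≡ 1 (mod 11).
Mod 13: 122 ≡ 5; by Fermat, exponent reduces to 75 mod 12 = 3; 5^3 ≡ 8 (mod 13).
Combine by CRT: x ≡ 1 (mod 11), x ≡ 8 (mod 13) ⇒ x ≡ 34 (mod 143).

34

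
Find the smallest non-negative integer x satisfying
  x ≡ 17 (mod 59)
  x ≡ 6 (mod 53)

430

Combine the congruences pairwise.
From x ≡ 17 (mod 59) write x = 17 + 59t. Substituting into x ≡ 6 (mod 53) gives 59t ≡ 42 (mod 53), and since 6⁻¹ ≡ 9 (mod 53), t ≡ 7. Hence x ≡ 17 + 59·7 = 430 (mod 3127).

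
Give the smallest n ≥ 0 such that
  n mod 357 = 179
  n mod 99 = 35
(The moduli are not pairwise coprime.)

gcd(357, 99) = 3 and 3 | (35 − 179), so the pair is consistent; merging gives n ≡ 8747 (mod 11781), where 11781 = lcm(357, 99).
The solution is unique modulo lcm(357, 99) = 11781.

8747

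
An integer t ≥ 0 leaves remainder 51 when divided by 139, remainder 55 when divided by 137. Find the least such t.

329

Combine the congruences pairwise.
From t ≡ 51 (mod 139) write t = 51 + 139s. Substituting into t ≡ 55 (mod 137) gives 139s ≡ 4 (mod 137), and since 2⁻¹ ≡ 69 (mod 137), s ≡ 2. Hence t ≡ 51 + 139·2 = 329 (mod 19043).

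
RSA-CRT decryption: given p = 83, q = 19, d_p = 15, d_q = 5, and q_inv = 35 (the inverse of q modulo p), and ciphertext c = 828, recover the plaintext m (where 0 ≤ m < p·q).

349

m₁ = c^(d_p) mod p: c ≡ 81 (mod 83), and 81^15 mod 83 = 17.
m₂ = c^(d_q) mod q: c ≡ 11 (mod 19), and 11^5 mod 19 = 7.
h = q_inv·(m₁ − m₂) mod p = 35·(17 − 7) mod 83 = 18.
m = m₂ + h·q = 7 + 18·19 = 349.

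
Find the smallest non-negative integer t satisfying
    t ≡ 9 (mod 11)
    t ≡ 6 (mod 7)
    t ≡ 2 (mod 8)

The moduli are pairwise coprime; N = 11·7·8 = 616.
N/11 = 56; 56 ≡ 1 (mod 11), inverse 1.
N/7 = 88; 88 ≡ 4 (mod 7); 4·2 ≡ 1, so inverse 2.
N/8 = 77; 77 ≡ 5 (mod 8); 5·5 ≡ 1, so inverse 5.
t ≡ 9·56·1 + 6·88·2 + 2·77·5 = 2330.
2330 mod 616 = 482.

482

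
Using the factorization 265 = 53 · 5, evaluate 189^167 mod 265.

129

Mod 53: 189 ≡ 30; by Fermat, exponent reduces to 167 mod 52 = 11; 30^11 ≡ 23 (mod 53).
Mod 5: 189 ≡ 4; by Fermat, exponent reduces to 167 mod 4 = 3; 4^3 ≡ 4 (mod 5).
Combine by CRT: x ≡ 23 (mod 53), x ≡ 4 (mod 5) ⇒ x ≡ 129 (mod 265).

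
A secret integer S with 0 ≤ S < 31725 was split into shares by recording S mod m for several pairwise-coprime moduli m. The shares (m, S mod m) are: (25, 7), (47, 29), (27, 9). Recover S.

The moduli are pairwise coprime; N = 25·47·27 = 31725.
N/25 = 1269; 1269 ≡ 19 (mod 25); 19·4 ≡ 1, so inverse 4.
N/47 = 675; 675 ≡ 17 (mod 47); 17·36 ≡ 1, so inverse 36.
N/27 = 1175; 1175 ≡ 14 (mod 27); 14·2 ≡ 1, so inverse 2.
S ≡ 7·1269·4 + 29·675·36 + 9·1175·2 = 761382.
761382 mod 31725 = 31707.

31707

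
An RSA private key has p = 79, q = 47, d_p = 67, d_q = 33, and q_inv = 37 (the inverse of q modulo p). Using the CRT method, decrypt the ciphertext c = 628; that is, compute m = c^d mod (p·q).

m₁ = c^(d_p) mod p: c ≡ 75 (mod 79), and 75^67 mod 79 = 68.
m₂ = c^(d_q) mod q: c ≡ 17 (mod 47), and 17^33 mod 47 = 28.
h = q_inv·(m₁ − m₂) mod p = 37·(68 − 28) mod 79 = 58.
m = m₂ + h·q = 28 + 58·47 = 2754.

2754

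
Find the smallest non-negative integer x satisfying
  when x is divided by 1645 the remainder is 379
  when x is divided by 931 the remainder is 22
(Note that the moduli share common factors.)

Combine the congruences pairwise.
gcd(1645, 931) = 7 and 7 | (22 − 379), so the pair is consistent; merging gives x ≡ 108949 (mod 218785), where 218785 = lcm(1645, 931).
The solution is unique modulo lcm(1645, 931) = 218785.

108949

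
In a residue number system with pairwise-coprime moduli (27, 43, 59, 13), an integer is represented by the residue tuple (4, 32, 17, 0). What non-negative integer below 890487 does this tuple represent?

558688

Combine the congruences pairwise.
From x ≡ 4 (mod 27) write x = 4 + 27t. Substituting into x ≡ 32 (mod 43) gives 27t ≡ 28 (mod 43), and since 27⁻¹ ≡ 8 (mod 43), t ≡ 9. Hence x ≡ 4 + 27·9 = 247 (mod 1161).
From x ≡ 247 (mod 1161) write x = 247 + 1161t. Substituting into x ≡ 17 (mod 59) gives 1161t ≡ 6 (mod 59), and since 40⁻¹ ≡ 31 (mod 59), t ≡ 9. Hence x ≡ 247 + 1161·9 = 10696 (mod 68499).
From x ≡ 10696 (mod 68499) write x = 10696 + 68499t. Substituting into x ≡ 0 (mod 13) gives 68499t ≡ 3 (mod 13), and since 2⁻¹ ≡ 7 (mod 13), t ≡ 8. Hence x ≡ 10696 + 68499·8 = 558688 (mod 890487).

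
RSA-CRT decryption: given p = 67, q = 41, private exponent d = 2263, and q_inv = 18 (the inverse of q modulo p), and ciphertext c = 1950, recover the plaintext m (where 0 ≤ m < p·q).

2491

d_p = d mod (p−1) = 2263 mod 66 = 19; d_q = d mod (q−1) = 23.
m₁ = c^(d_p) mod p: c ≡ 7 (mod 67), and 7^19 mod 67 = 12.
m₂ = c^(d_q) mod q: c ≡ 23 (mod 41), and 23^23 mod 41 = 31.
h = q_inv·(m₁ − m₂) mod p = 18·(12 − 31) mod 67 = 60.
m = m₂ + h·q = 31 + 60·41 = 2491.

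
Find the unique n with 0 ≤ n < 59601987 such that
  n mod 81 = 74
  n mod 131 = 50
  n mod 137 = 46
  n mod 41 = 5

43228478

The moduli are pairwise coprime; M = 81·131·137·41 = 59601987.
M/81 = 735827; 735827 ≡ 23 (mod 81); 23·74 ≡ 1, so inverse 74.
M/131 = 454977; 454977 ≡ 14 (mod 131); 14·103 ≡ 1, so inverse 103.
M/137 = 435051; 435051 ≡ 76 (mod 137); 76·128 ≡ 1, so inverse 128.
M/41 = 1453707; 1453707 ≡ 11 (mod 41); 11·15 ≡ 1, so inverse 15.
n ≡ 74·735827·74 + 50·454977·103 + 46·435051·128 + 5·1453707·15 = 9043128515.
9043128515 mod 59601987 = 43228478.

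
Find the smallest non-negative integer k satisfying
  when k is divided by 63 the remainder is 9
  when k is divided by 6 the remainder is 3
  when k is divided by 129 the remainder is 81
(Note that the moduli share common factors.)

2403

gcd(63, 6) = 3 and 3 | (3 − 9), so the pair is consistent; merging gives k ≡ 9 (mod 126), where 126 = lcm(63, 6).
gcd(126, 129) = 3 and 3 | (81 − 9), so the pair is consistent; merging gives k ≡ 2403 (mod 5418), where 5418 = lcm(126, 129).
The solution is unique modulo lcm(63, 6, 129) = 5418.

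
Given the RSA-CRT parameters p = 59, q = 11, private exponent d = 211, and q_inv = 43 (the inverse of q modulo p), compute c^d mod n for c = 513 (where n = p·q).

579

d_p = d mod (p−1) = 211 mod 58 = 37; d_q = d mod (q−1) = 1.
m₁ = c^(d_p) mod p: c ≡ 41 (mod 59), and 41^37 mod 59 = 48.
m₂ = c^(d_q) mod q: c ≡ 7 (mod 11), and 7^1 mod 11 = 7.
h = q_inv·(m₁ − m₂) mod p = 43·(48 − 7) mod 59 = 52.
m = m₂ + h·q = 7 + 52·11 = 579.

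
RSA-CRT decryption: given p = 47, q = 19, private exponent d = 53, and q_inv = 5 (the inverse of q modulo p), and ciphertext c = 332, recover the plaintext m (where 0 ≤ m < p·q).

d_p = d mod (p−1) = 53 mod 46 = 7; d_q = d mod (q−1) = 17.
m₁ = c^(d_p) mod p: c ≡ 3 (mod 47), and 3^7 mod 47 = 25.
m₂ = c^(d_q) mod q: c ≡ 9 (mod 19), and 9^17 mod 19 = 17.
h = q_inv·(m₁ − m₂) mod p = 5·(25 − 17) mod 47 = 40.
m = m₂ + h·q = 17 + 40·19 = 777.

777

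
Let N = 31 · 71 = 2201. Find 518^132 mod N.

Mod 31: 518 ≡ 22; by Fermat, exponent reduces to 132 mod 30 = 12; 22^12 ≡ 2 (mod 31).
Mod 71: 518 ≡ 21; by Fermat, exponent reduces to 132 mod 70 = 62; 21^62 ≡ 36 (mod 71).
Combine by CRT: x ≡ 2 (mod 31), x ≡ 36 (mod 71) ⇒ x ≡ 746 (mod 2201).

746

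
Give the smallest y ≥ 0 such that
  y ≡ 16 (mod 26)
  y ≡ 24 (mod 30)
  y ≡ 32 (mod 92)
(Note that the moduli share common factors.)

9324

Combine the congruences pairwise.
gcd(26, 30) = 2 and 2 | (24 − 16), so the pair is consistent; merging gives y ≡ 354 (mod 390), where 390 = lcm(26, 30).
gcd(390, 92) = 2 and 2 | (32 − 354), so the pair is consistent; merging gives y ≡ 9324 (mod 17940), where 17940 = lcm(390, 92).
The solution is unique modulo lcm(26, 30, 92) = 17940.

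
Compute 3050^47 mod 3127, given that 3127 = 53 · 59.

Mod 53: 3050 ≡ 29; 29^47 ≡ 37 (mod 53).
Mod 59: 3050 ≡ 41; 41^47 ≡ 28 (mod 59).
Combine by CRT: x ≡ 37 (mod 53), x ≡ 28 (mod 59) ⇒ x ≡ 1680 (mod 3127).

1680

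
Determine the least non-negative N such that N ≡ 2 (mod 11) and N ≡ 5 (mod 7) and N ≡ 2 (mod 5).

The moduli are pairwise coprime; M = 11·7·5 = 385.
M/11 = 35; 35 ≡ 2 (mod 11); 2·6 ≡ 1, so inverse 6.
M/7 = 55; 55 ≡ 6 (mod 7); 6·6 ≡ 1, so inverse 6.
M/5 = 77; 77 ≡ 2 (mod 5); 2·3 ≡ 1, so inverse 3.
N ≡ 2·35·6 + 5·55·6 + 2·77·3 = 2532.
2532 mod 385 = 222.

222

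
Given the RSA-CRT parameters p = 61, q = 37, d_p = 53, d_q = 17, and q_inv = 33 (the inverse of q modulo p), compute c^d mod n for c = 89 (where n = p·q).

m₁ = c^(d_p) mod p: c ≡ 28 (mod 61), and 28^53 mod 61 = 8.
m₂ = c^(d_q) mod q: c ≡ 15 (mod 37), and 15^17 mod 37 = 32.
h = q_inv·(m₁ − m₂) mod p = 33·(8 − 32) mod 61 = 1.
m = m₂ + h·q = 32 + 1·37 = 69.

69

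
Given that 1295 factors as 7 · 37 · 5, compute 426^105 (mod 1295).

Mod 7: 426 ≡ 6; by Fermat, exponent reduces to 105 mod 6 = 3; 6^3 ≡ 6 (mod 7).
Mod 37: 426 ≡ 19; by Fermat, exponent reduces to 105 mod 36 = 33; 19^33 ≡ 8 (mod 37).
Mod 5: 426 ≡ 1; by Fermat, exponent reduces to 105 mod 4 = 1; 1^1 ≡ 1 (mod 5).
Combine by CRT: x ≡ 6 (mod 7), x ≡ 8 (mod 37), x ≡ 1 (mod 5) ⇒ x ≡ 1266 (mod 1295).

1266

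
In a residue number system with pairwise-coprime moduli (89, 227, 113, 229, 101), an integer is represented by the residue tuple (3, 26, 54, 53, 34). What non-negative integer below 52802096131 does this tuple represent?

13536552102

The moduli are pairwise coprime; N = 89·227·113·229·101 = 52802096131.
N/89 = 593281979; 593281979 ≡ 58 (mod 89); 58·66 ≡ 1, so inverse 66.
N/227 = 232608353; 232608353 ≡ 91 (mod 227); 91·5 ≡ 1, so inverse 5.
N/113 = 467275187; 467275187 ≡ 73 (mod 113); 73·48 ≡ 1, so inverse 48.
N/229 = 230576839; 230576839 ≡ 174 (mod 229); 174·204 ≡ 1, so inverse 204.
N/101 = 522793031; 522793031 ≡ 63 (mod 101); 63·93 ≡ 1, so inverse 93.
x ≡ 3·593281979·66 + 26·232608353·5 + 54·467275187·48 + 53·230576839·204 + 34·522793031·93 = 5504954549726.
5504954549726 mod 52802096131 = 13536552102.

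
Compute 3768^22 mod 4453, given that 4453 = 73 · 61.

1206

Mod 73: 3768 ≡ 45; 45^22 ≡ 38 (mod 73).
Mod 61: 3768 ≡ 47; 47^22 ≡ 47 (mod 61).
Combine by CRT: x ≡ 38 (mod 73), x ≡ 47 (mod 61) ⇒ x ≡ 1206 (mod 4453).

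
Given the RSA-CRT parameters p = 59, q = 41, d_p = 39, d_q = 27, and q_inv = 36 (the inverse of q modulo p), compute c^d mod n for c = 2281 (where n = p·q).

m₁ = c^(d_p) mod p: c ≡ 39 (mod 59), and 39^39 mod 59 = 6.
m₂ = c^(d_q) mod q: c ≡ 26 (mod 41), and 26^27 mod 41 = 34.
h = q_inv·(m₁ − m₂) mod p = 36·(6 − 34) mod 59 = 54.
m = m₂ + h·q = 34 + 54·41 = 2248.

2248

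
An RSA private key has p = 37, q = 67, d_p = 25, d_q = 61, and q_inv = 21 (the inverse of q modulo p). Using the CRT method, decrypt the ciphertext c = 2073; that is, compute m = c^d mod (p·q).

1481

m₁ = c^(d_p) mod p: c ≡ 1 (mod 37), and 1^25 mod 37 = 1.
m₂ = c^(d_q) mod q: c ≡ 63 (mod 67), and 63^61 mod 67 = 7.
h = q_inv·(m₁ − m₂) mod p = 21·(1 − 7) mod 37 = 22.
m = m₂ + h·q = 7 + 22·67 = 1481.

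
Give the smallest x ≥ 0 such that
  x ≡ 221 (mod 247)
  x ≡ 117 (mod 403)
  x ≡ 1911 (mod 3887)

gcd(247, 403) = 13 and 13 | (117 − 221), so the pair is consistent; merging gives x ≡ 2938 (mod 7657), where 7657 = lcm(247, 403).
gcd(7657, 3887) = 13 and 13 | (1911 − 2938), so the pair is consistent; merging gives x ≡ 324532 (mod 2289443), where 2289443 = lcm(7657, 3887).
The solution is unique modulo lcm(247, 403, 3887) = 2289443.

324532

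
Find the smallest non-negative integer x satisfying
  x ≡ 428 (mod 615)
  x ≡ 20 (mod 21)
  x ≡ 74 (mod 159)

117893

Combine the congruences pairwise.
gcd(615, 21) = 3 and 3 | (20 − 428), so the pair is consistent; merging gives x ≡ 1658 (mod 4305), where 4305 = lcm(615, 21).
gcd(4305, 159) = 3 and 3 | (74 − 1658), so the pair is consistent; merging gives x ≡ 117893 (mod 228165), where 228165 = lcm(4305, 159).
The solution is unique modulo lcm(615, 21, 159) = 228165.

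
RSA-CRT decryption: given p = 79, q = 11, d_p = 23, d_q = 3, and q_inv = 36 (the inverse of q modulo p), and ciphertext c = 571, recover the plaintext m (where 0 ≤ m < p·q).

m₁ = c^(d_p) mod p: c ≡ 18 (mod 79), and 18^23 mod 79 = 62.
m₂ = c^(d_q) mod q: c ≡ 10 (mod 11), and 10^3 mod 11 = 10.
h = q_inv·(m₁ − m₂) mod p = 36·(62 − 10) mod 79 = 55.
m = m₂ + h·q = 10 + 55·11 = 615.

615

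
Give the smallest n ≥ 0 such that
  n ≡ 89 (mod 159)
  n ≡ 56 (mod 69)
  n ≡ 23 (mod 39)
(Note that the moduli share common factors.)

33797

gcd(159, 69) = 3 and 3 | (56 − 89), so the pair is consistent; merging gives n ≡ 884 (mod 3657), where 3657 = lcm(159, 69).
gcd(3657, 39) = 3 and 3 | (23 − 884), so the pair is consistent; merging gives n ≡ 33797 (mod 47541), where 47541 = lcm(3657, 39).
The solution is unique modulo lcm(159, 69, 39) = 47541.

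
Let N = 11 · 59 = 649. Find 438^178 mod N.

Mod 11: 438 ≡ 9; by Fermat, exponent reduces to 178 mod 10 = 8; 9^8 ≡ 3 (mod 11).
Mod 59: 438 ≡ 25; by Fermat, exponent reduces to 178 mod 58 = 4; 25^4 ≡ 45 (mod 59).
Combine by CRT: x ≡ 3 (mod 11), x ≡ 45 (mod 59) ⇒ x ≡ 399 (mod 649).

399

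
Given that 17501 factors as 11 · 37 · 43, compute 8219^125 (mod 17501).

6830

Mod 11: 8219 ≡ 2; by Fermat, exponent reduces to 125 mod 10 = 5; 2^5 ≡ 10 (mod 11).
Mod 37: 8219 ≡ 5; by Fermat, exponent reduces to 125 mod 36 = 17; 5^17 ≡ 22 (mod 37).
Mod 43: 8219 ≡ 6; by Fermat, exponent reduces to 125 mod 42 = 41; 6^41 ≡ 36 (mod 43).
Combine by CRT: x ≡ 10 (mod 11), x ≡ 22 (mod 37), x ≡ 36 (mod 43) ⇒ x ≡ 6830 (mod 17501).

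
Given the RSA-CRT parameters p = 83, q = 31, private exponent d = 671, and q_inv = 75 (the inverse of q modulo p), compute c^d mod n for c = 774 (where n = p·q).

247

d_p = d mod (p−1) = 671 mod 82 = 15; d_q = d mod (q−1) = 11.
m₁ = c^(d_p) mod p: c ≡ 27 (mod 83), and 27^15 mod 83 = 81.
m₂ = c^(d_q) mod q: c ≡ 30 (mod 31), and 30^11 mod 31 = 30.
h = q_inv·(m₁ − m₂) mod p = 75·(81 − 30) mod 83 = 7.
m = m₂ + h·q = 30 + 7·31 = 247.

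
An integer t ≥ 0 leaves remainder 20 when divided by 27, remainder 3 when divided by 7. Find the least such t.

From t ≡ 20 (mod 27) write t = 20 + 27s. Substituting into t ≡ 3 (mod 7) gives 27s ≡ 4 (mod 7), and since 6⁻¹ ≡ 6 (mod 7), s ≡ 3. Hence t ≡ 20 + 27·3 = 101 (mod 189).

101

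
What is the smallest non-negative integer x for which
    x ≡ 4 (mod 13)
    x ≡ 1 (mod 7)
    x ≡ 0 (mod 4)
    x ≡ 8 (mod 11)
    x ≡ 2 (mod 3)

The moduli are pairwise coprime; N = 13·7·4·11·3 = 12012.
N/13 = 924; 924 ≡ 1 (mod 13), inverse 1.
N/7 = 1716; 1716 ≡ 1 (mod 7), inverse 1.
N/4 = 3003; 3003 ≡ 3 (mod 4); 3·3 ≡ 1, so inverse 3.
N/11 = 1092; 1092 ≡ 3 (mod 11); 3·4 ≡ 1, so inverse 4.
N/3 = 4004; 4004 ≡ 2 (mod 3); 2·2 ≡ 1, so inverse 2.
x ≡ 4·924·1 + 1·1716·1 + 0·3003·3 + 8·1092·4 + 2·4004·2 = 56372.
56372 mod 12012 = 8324.

8324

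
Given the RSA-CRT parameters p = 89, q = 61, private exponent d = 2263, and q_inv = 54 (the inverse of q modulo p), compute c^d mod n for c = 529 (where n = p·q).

5298

d_p = d mod (p−1) = 2263 mod 88 = 63; d_q = d mod (q−1) = 43.
m₁ = c^(d_p) mod p: c ≡ 84 (mod 89), and 84^63 mod 89 = 47.
m₂ = c^(d_q) mod q: c ≡ 41 (mod 61), and 41^43 mod 61 = 52.
h = q_inv·(m₁ − m₂) mod p = 54·(47 − 52) mod 89 = 86.
m = m₂ + h·q = 52 + 86·61 = 5298.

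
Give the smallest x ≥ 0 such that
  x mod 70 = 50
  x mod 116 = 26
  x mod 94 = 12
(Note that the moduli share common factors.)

150130

gcd(70, 116) = 2 and 2 | (26 − 50), so the pair is consistent; merging gives x ≡ 3970 (mod 4060), where 4060 = lcm(70, 116).
gcd(4060, 94) = 2 and 2 | (12 − 3970), so the pair is consistent; merging gives x ≡ 150130 (mod 190820), where 190820 = lcm(4060, 94).
The solution is unique modulo lcm(70, 116, 94) = 190820.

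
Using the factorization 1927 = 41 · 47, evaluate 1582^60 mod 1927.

1024

Mod 41: 1582 ≡ 24; by Fermat, exponent reduces to 60 mod 40 = 20; 24^20 ≡ 40 (mod 41).
Mod 47: 1582 ≡ 31; by Fermat, exponent reduces to 60 mod 46 = 14; 31^14 ≡ 37 (mod 47).
Combine by CRT: x ≡ 40 (mod 41), x ≡ 37 (mod 47) ⇒ x ≡ 1024 (mod 1927).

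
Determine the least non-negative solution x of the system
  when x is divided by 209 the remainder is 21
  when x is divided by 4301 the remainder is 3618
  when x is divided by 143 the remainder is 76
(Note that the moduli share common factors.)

gcd(209, 4301) = 11 and 11 | (3618 − 21), so the pair is consistent; merging gives x ≡ 46628 (mod 81719), where 81719 = lcm(209, 4301).
gcd(81719, 143) = 11 and 11 | (76 − 46628), so the pair is consistent; merging gives x ≡ 128347 (mod 1062347), where 1062347 = lcm(81719, 143).
The solution is unique modulo lcm(209, 4301, 143) = 1062347.

128347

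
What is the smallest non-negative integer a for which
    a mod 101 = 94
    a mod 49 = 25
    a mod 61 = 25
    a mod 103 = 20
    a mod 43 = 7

223657928

The moduli are pairwise coprime; N = 101·49·61·103·43 = 1337066381.
N/101 = 13238281; 13238281 ≡ 9 (mod 101); 9·45 ≡ 1, so inverse 45.
N/49 = 27287069; 27287069 ≡ 47 (mod 49); 47·24 ≡ 1, so inverse 24.
N/61 = 21919121; 21919121 ≡ 52 (mod 61); 52·27 ≡ 1, so inverse 27.
N/103 = 12981227; 12981227 ≡ 34 (mod 103); 34·100 ≡ 1, so inverse 100.
N/43 = 31094567; 31094567 ≡ 20 (mod 43); 20·28 ≡ 1, so inverse 28.
a ≡ 94·13238281·45 + 25·27287069·24 + 25·21919121·27 + 20·12981227·100 + 7·31094567·28 = 119222565837.
119222565837 mod 1337066381 = 223657928.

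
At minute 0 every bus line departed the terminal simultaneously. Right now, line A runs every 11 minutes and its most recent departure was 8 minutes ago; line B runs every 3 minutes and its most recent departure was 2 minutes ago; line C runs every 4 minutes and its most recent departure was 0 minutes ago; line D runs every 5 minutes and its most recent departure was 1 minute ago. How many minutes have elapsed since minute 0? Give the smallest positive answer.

536

Combine the congruences pairwise.
From t ≡ 8 (mod 11) write t = 8 + 11s. Substituting into t ≡ 2 (mod 3) gives 11s ≡ 0 (mod 3), and since 2⁻¹ ≡ 2 (mod 3), s ≡ 0. Hence t ≡ 8 + 11·0 = 8 (mod 33).
From t ≡ 8 (mod 33) write t = 8 + 33s. Substituting into t ≡ 0 (mod 4) gives 33s ≡ 0 (mod 4), and since 1⁻¹ ≡ 1 (mod 4), s ≡ 0. Hence t ≡ 8 + 33·0 = 8 (mod 132).
From t ≡ 8 (mod 132) write t = 8 + 132s. Substituting into t ≡ 1 (mod 5) gives 132s ≡ 3 (mod 5), and since 2⁻¹ ≡ 3 (mod 5), s ≡ 4. Hence t ≡ 8 + 132·4 = 536 (mod 660).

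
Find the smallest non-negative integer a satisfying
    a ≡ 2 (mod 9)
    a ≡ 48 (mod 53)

Combine the congruences pairwise.
From a ≡ 2 (mod 9) write a = 2 + 9t. Substituting into a ≡ 48 (mod 53) gives 9t ≡ 46 (mod 53), and since 9⁻¹ ≡ 6 (mod 53), t ≡ 11. Hence a ≡ 2 + 9·11 = 101 (mod 477).

101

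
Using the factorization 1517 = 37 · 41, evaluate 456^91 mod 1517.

1307

Mod 37: 456 ≡ 12; by Fermat, exponent reduces to 91 mod 36 = 19; 12^19 ≡ 12 (mod 37).
Mod 41: 456 ≡ 5; by Fermat, exponent reduces to 91 mod 40 = 11; 5^11 ≡ 36 (mod 41).
Combine by CRT: x ≡ 12 (mod 37), x ≡ 36 (mod 41) ⇒ x ≡ 1307 (mod 1517).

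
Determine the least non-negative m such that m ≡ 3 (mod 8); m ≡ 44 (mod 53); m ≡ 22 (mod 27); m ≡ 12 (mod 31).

217291

The moduli are pairwise coprime; N = 8·53·27·31 = 354888.
N/8 = 44361; 44361 ≡ 1 (mod 8), inverse 1.
N/53 = 6696; 6696 ≡ 18 (mod 53); 18·3 ≡ 1, so inverse 3.
N/27 = 13144; 13144 ≡ 22 (mod 27); 22·16 ≡ 1, so inverse 16.
N/31 = 11448; 11448 ≡ 9 (mod 31); 9·7 ≡ 1, so inverse 7.
m ≡ 3·44361·1 + 44·6696·3 + 22·13144·16 + 12·11448·7 = 6605275.
6605275 mod 354888 = 217291.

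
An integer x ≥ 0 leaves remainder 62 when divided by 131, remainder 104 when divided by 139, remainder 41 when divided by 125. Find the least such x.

The moduli are pairwise coprime; N = 131·139·125 = 2276125.
N/131 = 17375; 17375 ≡ 83 (mod 131); 83·30 ≡ 1, so inverse 30.
N/139 = 16375; 16375 ≡ 112 (mod 139); 112·36 ≡ 1, so inverse 36.
N/125 = 18209; 18209 ≡ 84 (mod 125); 84·64 ≡ 1, so inverse 64.
x ≡ 62·17375·30 + 104·16375·36 + 41·18209·64 = 141405916.
141405916 mod 2276125 = 286166.

286166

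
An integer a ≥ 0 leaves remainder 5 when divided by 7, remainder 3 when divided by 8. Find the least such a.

19

Combine the congruences pairwise.
From a ≡ 5 (mod 7) write a = 5 + 7t. Substituting into a ≡ 3 (mod 8) gives 7t ≡ 6 (mod 8), and since 7⁻¹ ≡ 7 (mod 8), t ≡ 2. Hence a ≡ 5 + 7·2 = 19 (mod 56).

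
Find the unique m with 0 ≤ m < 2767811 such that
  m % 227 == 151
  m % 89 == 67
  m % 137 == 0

204678

Combine the congruences pairwise.
From m ≡ 151 (mod 227) write m = 151 + 227t. Substituting into m ≡ 67 (mod 89) gives 227t ≡ 5 (mod 89), and since 49⁻¹ ≡ 20 (mod 89), t ≡ 11. Hence m ≡ 151 + 227·11 = 2648 (mod 20203).
From m ≡ 2648 (mod 20203) write m = 2648 + 20203t. Substituting into m ≡ 0 (mod 137) gives 20203t ≡ 92 (mod 137), and since 64⁻¹ ≡ 15 (mod 137), t ≡ 10. Hence m ≡ 2648 + 20203·10 = 204678 (mod 2767811).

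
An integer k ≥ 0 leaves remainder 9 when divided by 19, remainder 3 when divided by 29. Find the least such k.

From k ≡ 9 (mod 19) write k = 9 + 19t. Substituting into k ≡ 3 (mod 29) gives 19t ≡ 23 (mod 29), and since 19⁻¹ ≡ 26 (mod 29), t ≡ 18. Hence k ≡ 9 + 19·18 = 351 (mod 551).

351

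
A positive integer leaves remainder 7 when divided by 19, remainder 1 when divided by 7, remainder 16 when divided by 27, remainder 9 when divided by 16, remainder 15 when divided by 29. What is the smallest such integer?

373129

Combine the congruences pairwise.
From t ≡ 7 (mod 19) write t = 7 + 19s. Substituting into t ≡ 1 (mod 7) gives 19s ≡ 1 (mod 7), and since 5⁻¹ ≡ 3 (mod 7), s ≡ 3. Hence t ≡ 7 + 19·3 = 64 (mod 133).
From t ≡ 64 (mod 133) write t = 64 + 133s. Substituting into t ≡ 16 (mod 27) gives 133s ≡ 6 (mod 27), and since 25⁻¹ ≡ 13 (mod 27), s ≡ 24. Hence t ≡ 64 + 133·24 = 3256 (mod 3591).
From t ≡ 3256 (mod 3591) write t = 3256 + 3591s. Substituting into t ≡ 9 (mod 16) gives 3591s ≡ 1 (mod 16), and since 7⁻¹ ≡ 7 (mod 16), s ≡ 7. Hence t ≡ 3256 + 3591·7 = 28393 (mod 57456).
From t ≡ 28393 (mod 57456) write t = 28393 + 57456s. Substituting into t ≡ 15 (mod 29) gives 57456s ≡ 13 (mod 29), and since 7⁻¹ ≡ 25 (mod 29), s ≡ 6. Hence t ≡ 28393 + 57456·6 = 373129 (mod 1666224).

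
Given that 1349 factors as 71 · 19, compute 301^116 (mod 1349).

Mod 71: 301 ≡ 17; by Fermat, exponent reduces to 116 mod 70 = 46; 17^46 ≡ 54 (mod 71).
Mod 19: 301 ≡ 16; by Fermat, exponent reduces to 116 mod 18 = 8; 16^8 ≡ 6 (mod 19).
Combine by CRT: x ≡ 54 (mod 71), x ≡ 6 (mod 19) ⇒ x ≡ 196 (mod 1349).

196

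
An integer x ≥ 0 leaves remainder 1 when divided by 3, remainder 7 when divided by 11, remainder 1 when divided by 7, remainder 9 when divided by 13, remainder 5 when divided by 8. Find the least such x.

21589

The moduli are pairwise coprime; N = 3·11·7·13·8 = 24024.
N/3 = 8008; 8008 ≡ 1 (mod 3), inverse 1.
N/11 = 2184; 2184 ≡ 6 (mod 11); 6·2 ≡ 1, so inverse 2.
N/7 = 3432; 3432 ≡ 2 (mod 7); 2·4 ≡ 1, so inverse 4.
N/13 = 1848; 1848 ≡ 2 (mod 13); 2·7 ≡ 1, so inverse 7.
N/8 = 3003; 3003 ≡ 3 (mod 8); 3·3 ≡ 1, so inverse 3.
x ≡ 1·8008·1 + 7·2184·2 + 1·3432·4 + 9·1848·7 + 5·3003·3 = 213781.
213781 mod 24024 = 21589.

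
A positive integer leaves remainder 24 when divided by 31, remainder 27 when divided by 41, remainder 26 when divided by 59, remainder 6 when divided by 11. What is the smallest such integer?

337211

The moduli are pairwise coprime; M = 31·41·59·11 = 824879.
M/31 = 26609; 26609 ≡ 11 (mod 31); 11·17 ≡ 1, so inverse 17.
M/41 = 20119; 20119 ≡ 29 (mod 41); 29·17 ≡ 1, so inverse 17.
M/59 = 13981; 13981 ≡ 57 (mod 59); 57·29 ≡ 1, so inverse 29.
M/11 = 74989; 74989 ≡ 2 (mod 11); 2·6 ≡ 1, so inverse 6.
N ≡ 24·26609·17 + 27·20119·17 + 26·13981·29 + 6·74989·6 = 33332371.
33332371 mod 824879 = 337211.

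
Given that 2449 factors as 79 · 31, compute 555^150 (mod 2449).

Mod 79: 555 ≡ 2; by Fermat, exponent reduces to 150 mod 78 = 72; 2^72 ≡ 21 (mod 79).
Mod 31: 555 ≡ 28; since 30 | 150, by Fermat 28^150 ≡ 1 (mod 31).
Combine by CRT: x ≡ 21 (mod 79), x ≡ 1 (mod 31) ⇒ x ≡ 2233 (mod 2449).

2233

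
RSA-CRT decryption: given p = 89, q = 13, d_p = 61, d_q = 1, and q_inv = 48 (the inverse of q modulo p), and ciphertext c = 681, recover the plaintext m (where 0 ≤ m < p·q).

564

m₁ = c^(d_p) mod p: c ≡ 58 (mod 89), and 58^61 mod 89 = 30.
m₂ = c^(d_q) mod q: c ≡ 5 (mod 13), and 5^1 mod 13 = 5.
h = q_inv·(m₁ − m₂) mod p = 48·(30 − 5) mod 89 = 43.
m = m₂ + h·q = 5 + 43·13 = 564.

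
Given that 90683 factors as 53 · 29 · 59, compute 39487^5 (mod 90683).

14660

Mod 53: 39487 ≡ 2; 2^5 ≡ 32 (mod 53).
Mod 29: 39487 ≡ 18; 18^5 ≡ 15 (mod 29).
Mod 59: 39487 ≡ 16; 16^5 ≡ 28 (mod 59).
Combine by CRT: x ≡ 32 (mod 53), x ≡ 15 (mod 29), x ≡ 28 (mod 59) ⇒ x ≡ 14660 (mod 90683).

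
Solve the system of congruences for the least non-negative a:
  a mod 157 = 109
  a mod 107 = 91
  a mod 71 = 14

864865

From a ≡ 109 (mod 157) write a = 109 + 157t. Substituting into a ≡ 91 (mod 107) gives 157t ≡ 89 (mod 107), and since 50⁻¹ ≡ 15 (mod 107), t ≡ 51. Hence a ≡ 109 + 157·51 = 8116 (mod 16799).
From a ≡ 8116 (mod 16799) write a = 8116 + 16799t. Substituting into a ≡ 14 (mod 71) gives 16799t ≡ 63 (mod 71), and since 43⁻¹ ≡ 38 (mod 71), t ≡ 51. Hence a ≡ 8116 + 16799·51 = 864865 (mod 1192729).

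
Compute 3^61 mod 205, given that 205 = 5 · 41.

Mod 5: 3 ≡ 3; by Fermat, exponent reduces to 61 mod 4 = 1; 3^1 ≡ 3 (mod 5).
Mod 41: 3 ≡ 3; by Fermat, exponent reduces to 61 mod 40 = 21; 3^21 ≡ 38 (mod 41).
Combine by CRT: x ≡ 3 (mod 5), x ≡ 38 (mod 41) ⇒ x ≡ 38 (mod 205).

38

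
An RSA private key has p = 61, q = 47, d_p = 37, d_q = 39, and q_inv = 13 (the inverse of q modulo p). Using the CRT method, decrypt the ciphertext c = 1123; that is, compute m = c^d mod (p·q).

m₁ = c^(d_p) mod p: c ≡ 25 (mod 61), and 25^37 mod 61 = 12.
m₂ = c^(d_q) mod q: c ≡ 42 (mod 47), and 42^39 mod 47 = 17.
h = q_inv·(m₁ − m₂) mod p = 13·(12 − 17) mod 61 = 57.
m = m₂ + h·q = 17 + 57·47 = 2696.

2696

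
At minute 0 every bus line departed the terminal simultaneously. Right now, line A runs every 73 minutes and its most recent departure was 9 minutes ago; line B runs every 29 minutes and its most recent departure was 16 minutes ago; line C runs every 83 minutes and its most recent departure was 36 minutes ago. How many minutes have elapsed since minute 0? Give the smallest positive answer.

The moduli are pairwise coprime; N = 73·29·83 = 175711.
N/73 = 2407; 2407 ≡ 71 (mod 73); 71·36 ≡ 1, so inverse 36.
N/29 = 6059; 6059 ≡ 27 (mod 29); 27·14 ≡ 1, so inverse 14.
N/83 = 2117; 2117 ≡ 42 (mod 83); 42·2 ≡ 1, so inverse 2.
t ≡ 9·2407·36 + 16·6059·14 + 36·2117·2 = 2289508.
2289508 mod 175711 = 5265.

5265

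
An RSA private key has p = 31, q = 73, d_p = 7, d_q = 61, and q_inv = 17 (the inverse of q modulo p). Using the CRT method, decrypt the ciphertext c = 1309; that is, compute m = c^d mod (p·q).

m₁ = c^(d_p) mod p: c ≡ 7 (mod 31), and 7^7 mod 31 = 28.
m₂ = c^(d_q) mod q: c ≡ 68 (mod 73), and 68^61 mod 73 = 40.
h = q_inv·(m₁ − m₂) mod p = 17·(28 − 40) mod 31 = 13.
m = m₂ + h·q = 40 + 13·73 = 989.

989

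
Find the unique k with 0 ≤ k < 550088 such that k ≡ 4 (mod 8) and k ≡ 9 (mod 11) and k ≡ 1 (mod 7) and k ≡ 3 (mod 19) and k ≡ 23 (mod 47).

374284

The moduli are pairwise coprime; N = 8·11·7·19·47 = 550088.
N/8 = 68761; 68761 ≡ 1 (mod 8), inverse 1.
N/11 = 50008; 50008 ≡ 2 (mod 11); 2·6 ≡ 1, so inverse 6.
N/7 = 78584; 78584 ≡ 2 (mod 7); 2·4 ≡ 1, so inverse 4.
N/19 = 28952; 28952 ≡ 15 (mod 19); 15·14 ≡ 1, so inverse 14.
N/47 = 11704; 11704 ≡ 1 (mod 47), inverse 1.
k ≡ 4·68761·1 + 9·50008·6 + 1·78584·4 + 3·28952·14 + 23·11704·1 = 4774988.
4774988 mod 550088 = 374284.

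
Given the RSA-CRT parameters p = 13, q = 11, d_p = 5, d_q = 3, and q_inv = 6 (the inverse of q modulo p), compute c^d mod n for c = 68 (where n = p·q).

74

m₁ = c^(d_p) mod p: c ≡ 3 (mod 13), and 3^5 mod 13 = 9.
m₂ = c^(d_q) mod q: c ≡ 2 (mod 11), and 2^3 mod 11 = 8.
h = q_inv·(m₁ − m₂) mod p = 6·(9 − 8) mod 13 = 6.
m = m₂ + h·q = 8 + 6·11 = 74.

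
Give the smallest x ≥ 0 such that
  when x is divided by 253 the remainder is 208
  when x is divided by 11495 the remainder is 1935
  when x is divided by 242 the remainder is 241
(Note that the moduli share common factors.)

323795

gcd(253, 11495) = 11 and 11 | (1935 − 208), so the pair is consistent; merging gives x ≡ 59410 (mod 264385), where 264385 = lcm(253, 11495).
gcd(264385, 242) = 121 and 121 | (241 − 59410), so the pair is consistent; merging gives x ≡ 323795 (mod 528770), where 528770 = lcm(264385, 242).
The solution is unique modulo lcm(253, 11495, 242) = 528770.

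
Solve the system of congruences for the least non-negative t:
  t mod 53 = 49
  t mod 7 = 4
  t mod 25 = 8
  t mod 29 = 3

Combine the congruences pairwise.
From t ≡ 49 (mod 53) write t = 49 + 53s. Substituting into t ≡ 4 (mod 7) gives 53s ≡ 4 (mod 7), and since 4⁻¹ ≡ 2 (mod 7), s ≡ 1. Hence t ≡ 49 + 53·1 = 102 (mod 371).
From t ≡ 102 (mod 371) write t = 102 + 371s. Substituting into t ≡ 8 (mod 25) gives 371s ≡ 6 (mod 25), and since 21⁻¹ ≡ 6 (mod 25), s ≡ 11. Hence t ≡ 102 + 371·11 = 4183 (mod 9275).
From t ≡ 4183 (mod 9275) write t = 4183 + 9275s. Substituting into t ≡ 3 (mod 29) gives 9275s ≡ 25 (mod 29), and since 24⁻¹ ≡ 23 (mod 29), s ≡ 24. Hence t ≡ 4183 + 9275·24 = 226783 (mod 268975).

226783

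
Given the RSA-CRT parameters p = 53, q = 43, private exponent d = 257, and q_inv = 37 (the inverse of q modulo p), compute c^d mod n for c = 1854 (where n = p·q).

d_p = d mod (p−1) = 257 mod 52 = 49; d_q = d mod (q−1) = 5.
m₁ = c^(d_p) mod p: c ≡ 52 (mod 53), and 52^49 mod 53 = 52.
m₂ = c^(d_q) mod q: c ≡ 5 (mod 43), and 5^5 mod 43 = 29.
h = q_inv·(m₁ − m₂) mod p = 37·(52 − 29) mod 53 = 3.
m = m₂ + h·q = 29 + 3·43 = 158.

158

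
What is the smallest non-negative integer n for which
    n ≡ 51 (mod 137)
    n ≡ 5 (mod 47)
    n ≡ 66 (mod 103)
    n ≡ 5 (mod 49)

26353234

The moduli are pairwise coprime; M = 137·47·103·49 = 32497633.
M/137 = 237209; 237209 ≡ 62 (mod 137); 62·42 ≡ 1, so inverse 42.
M/47 = 691439; 691439 ≡ 22 (mod 47); 22·15 ≡ 1, so inverse 15.
M/103 = 315511; 315511 ≡ 22 (mod 103); 22·89 ≡ 1, so inverse 89.
M/49 = 663217; 663217 ≡ 2 (mod 49); 2·25 ≡ 1, so inverse 25.
n ≡ 51·237209·42 + 5·691439·15 + 66·315511·89 + 5·663217·25 = 2496173342.
2496173342 mod 32497633 = 26353234.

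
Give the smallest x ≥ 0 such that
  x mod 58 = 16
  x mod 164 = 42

gcd(58, 164) = 2 and 2 | (42 − 16), so the pair is consistent; merging gives x ≡ 3322 (mod 4756), where 4756 = lcm(58, 164).
The solution is unique modulo lcm(58, 164) = 4756.

3322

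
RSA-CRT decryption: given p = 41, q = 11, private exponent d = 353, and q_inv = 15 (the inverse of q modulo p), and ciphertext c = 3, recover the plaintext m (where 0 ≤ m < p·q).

d_p = d mod (p−1) = 353 mod 40 = 33; d_q = d mod (q−1) = 3.
m₁ = c^(d_p) mod p: c ≡ 3 (mod 41), and 3^33 mod 41 = 3.
m₂ = c^(d_q) mod q: c ≡ 3 (mod 11), and 3^3 mod 11 = 5.
h = q_inv·(m₁ − m₂) mod p = 15·(3 − 5) mod 41 = 11.
m = m₂ + h·q = 5 + 11·11 = 126.

126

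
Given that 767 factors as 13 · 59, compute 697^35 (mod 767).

499

Mod 13: 697 ≡ 8; by Fermat, exponent reduces to 35 mod 12 = 11; 8^11 ≡ 5 (mod 13).
Mod 59: 697 ≡ 48; 48^35 ≡ 27 (mod 59).
Combine by CRT: x ≡ 5 (mod 13), x ≡ 27 (mod 59) ⇒ x ≡ 499 (mod 767).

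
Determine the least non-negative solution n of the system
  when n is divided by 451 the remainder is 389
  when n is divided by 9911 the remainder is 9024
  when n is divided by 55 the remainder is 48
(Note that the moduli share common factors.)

gcd(451, 9911) = 11 and 11 | (9024 − 389), so the pair is consistent; merging gives n ≡ 68490 (mod 406351), where 406351 = lcm(451, 9911).
gcd(406351, 55) = 11 and 11 | (48 − 68490), so the pair is consistent; merging gives n ≡ 1287543 (mod 2031755), where 2031755 = lcm(406351, 55).
The solution is unique modulo lcm(451, 9911, 55) = 2031755.

1287543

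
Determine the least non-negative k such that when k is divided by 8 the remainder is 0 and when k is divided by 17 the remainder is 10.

112

From k ≡ 0 (mod 8) write k = 0 + 8t. Substituting into k ≡ 10 (mod 17) gives 8t ≡ 10 (mod 17), and since 8⁻¹ ≡ 15 (mod 17), t ≡ 14. Hence k ≡ 0 + 8·14 = 112 (mod 136).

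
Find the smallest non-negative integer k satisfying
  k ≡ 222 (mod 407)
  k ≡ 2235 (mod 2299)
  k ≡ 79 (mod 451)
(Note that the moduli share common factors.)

2717354

gcd(407, 2299) = 11 and 11 | (2235 − 222), so the pair is consistent; merging gives k ≡ 80401 (mod 85063), where 85063 = lcm(407, 2299).
gcd(85063, 451) = 11 and 11 | (79 − 80401), so the pair is consistent; merging gives k ≡ 2717354 (mod 3487583), where 3487583 = lcm(85063, 451).
The solution is unique modulo lcm(407, 2299, 451) = 3487583.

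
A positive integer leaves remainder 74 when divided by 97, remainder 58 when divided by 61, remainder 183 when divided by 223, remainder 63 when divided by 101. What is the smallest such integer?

124924337

From t ≡ 74 (mod 97) write t = 74 + 97s. Substituting into t ≡ 58 (mod 61) gives 97s ≡ 45 (mod 61), and since 36⁻¹ ≡ 39 (mod 61), s ≡ 47. Hence t ≡ 74 + 97·47 = 4633 (mod 5917).
From t ≡ 4633 (mod 5917) write t = 4633 + 5917s. Substituting into t ≡ 183 (mod 223) gives 5917s ≡ 10 (mod 223), and since 119⁻¹ ≡ 15 (mod 223), s ≡ 150. Hence t ≡ 4633 + 5917·150 = 892183 (mod 1319491).
From t ≡ 892183 (mod 1319491) write t = 892183 + 1319491s. Substituting into t ≡ 63 (mod 101) gives 1319491s ≡ 13 (mod 101), and since 27⁻¹ ≡ 15 (mod 101), s ≡ 94. Hence t ≡ 892183 + 1319491·94 = 124924337 (mod 133268591).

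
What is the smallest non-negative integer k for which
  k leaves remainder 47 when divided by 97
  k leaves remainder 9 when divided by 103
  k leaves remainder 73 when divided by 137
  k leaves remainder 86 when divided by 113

56936040

From k ≡ 47 (mod 97) write k = 47 + 97t. Substituting into k ≡ 9 (mod 103) gives 97t ≡ 65 (mod 103), and since 97⁻¹ ≡ 17 (mod 103), t ≡ 75. Hence k ≡ 47 + 97·75 = 7322 (mod 9991).
From k ≡ 7322 (mod 9991) write k = 7322 + 9991t. Substituting into k ≡ 73 (mod 137) gives 9991t ≡ 12 (mod 137), and since 127⁻¹ ≡ 41 (mod 137), t ≡ 81. Hence k ≡ 7322 + 9991·81 = 816593 (mod 1368767).
From k ≡ 816593 (mod 1368767) write k = 816593 + 1368767t. Substituting into k ≡ 86 (mod 113) gives 1368767t ≡ 31 (mod 113), and since 111⁻¹ ≡ 56 (mod 113), t ≡ 41. Hence k ≡ 816593 + 1368767·41 = 56936040 (mod 154670671).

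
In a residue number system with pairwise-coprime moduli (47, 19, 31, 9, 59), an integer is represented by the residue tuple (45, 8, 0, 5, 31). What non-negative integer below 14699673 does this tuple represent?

From x ≡ 45 (mod 47) write x = 45 + 47t. Substituting into x ≡ 8 (mod 19) gives 47t ≡ 1 (mod 19), and since 9⁻¹ ≡ 17 (mod 19), t ≡ 17. Hence x ≡ 45 + 47·17 = 844 (mod 893).
From x ≡ 844 (mod 893) write x = 844 + 893t. Substituting into x ≡ 0 (mod 31) gives 893t ≡ 24 (mod 31), and since 25⁻¹ ≡ 5 (mod 31), t ≡ 27. Hence x ≡ 844 + 893·27 = 24955 (mod 27683).
From x ≡ 24955 (mod 27683) write x = 24955 + 27683t. Substituting into x ≡ 5 (mod 9) gives 27683t ≡ 7 (mod 9), and since 8⁻¹ ≡ 8 (mod 9), t ≡ 2. Hence x ≡ 24955 + 27683·2 = 80321 (mod 249147).
From x ≡ 80321 (mod 249147) write x = 80321 + 249147t. Substituting into x ≡ 31 (mod 59) gives 249147t ≡ 9 (mod 59), and since 49⁻¹ ≡ 53 (mod 59), t ≡ 5. Hence x ≡ 80321 + 249147·5 = 1326056 (mod 14699673).

1326056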